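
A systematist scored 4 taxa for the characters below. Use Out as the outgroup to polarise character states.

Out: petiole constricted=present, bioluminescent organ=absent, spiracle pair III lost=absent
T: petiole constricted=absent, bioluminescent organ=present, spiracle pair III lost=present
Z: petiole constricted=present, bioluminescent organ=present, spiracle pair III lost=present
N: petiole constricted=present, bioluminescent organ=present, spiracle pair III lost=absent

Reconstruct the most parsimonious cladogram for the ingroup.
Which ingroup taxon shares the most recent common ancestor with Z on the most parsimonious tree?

Character polarity is set by the outgroup: the derived state is whichever differs from the outgroup's state, so for petiole constricted the derived state is 'absent', and for the remaining characters it is 'present'.
petiole constricted: derived state 'absent' in T only — an autapomorphy, so it tells us nothing about relationships among taxa.
bioluminescent organ (derived state 'present') is shared by all ingroup taxa — unites the whole ingroup.
Only T and Z show the derived state 'present' for spiracle pair III lost, supporting them as a clade.
Most parsimonious ingroup topology: ((T,Z),N).
Z and T form a cherry on this tree, so they are sister taxa.

T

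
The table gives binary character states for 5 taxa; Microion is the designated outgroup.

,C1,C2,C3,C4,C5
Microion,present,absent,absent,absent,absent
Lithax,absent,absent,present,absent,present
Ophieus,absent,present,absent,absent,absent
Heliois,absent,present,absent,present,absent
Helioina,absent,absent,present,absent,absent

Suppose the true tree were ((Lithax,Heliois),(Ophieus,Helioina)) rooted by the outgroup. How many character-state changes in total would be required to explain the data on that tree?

7

Map each character onto ((Lithax,Heliois),(Ophieus,Helioina)) (rooted by Microion) and count the minimum state changes it requires (Fitch parsimony):
C1: 1; C2: 2; C3: 2; C4: 1; C5: 1.
Total tree length = 7.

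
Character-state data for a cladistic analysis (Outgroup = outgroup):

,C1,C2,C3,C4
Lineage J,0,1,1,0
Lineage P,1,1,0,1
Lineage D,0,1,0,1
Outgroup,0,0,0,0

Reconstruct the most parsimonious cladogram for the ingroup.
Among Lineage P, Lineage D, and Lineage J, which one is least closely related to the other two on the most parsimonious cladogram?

The outgroup has state '0' for every character, so '1' is the derived state throughout.
C1: derived state '1' in Lineage P only — an autapomorphy, so it tells us nothing about relationships among taxa.
C2 (derived state '1') is shared by all ingroup taxa — unites the whole ingroup.
C3 (derived state '1') is unique to Lineage J (autapomorphy; uninformative for grouping).
Only Lineage D and Lineage P show the derived state '1' for C4, supporting them as a clade.
Most parsimonious ingroup topology: (Lineage J,(Lineage D,Lineage P)).
Lineage P and Lineage D share a more recent common ancestor with each other than either does with Lineage J, so Lineage J is the least closely related of the three.

Lineage J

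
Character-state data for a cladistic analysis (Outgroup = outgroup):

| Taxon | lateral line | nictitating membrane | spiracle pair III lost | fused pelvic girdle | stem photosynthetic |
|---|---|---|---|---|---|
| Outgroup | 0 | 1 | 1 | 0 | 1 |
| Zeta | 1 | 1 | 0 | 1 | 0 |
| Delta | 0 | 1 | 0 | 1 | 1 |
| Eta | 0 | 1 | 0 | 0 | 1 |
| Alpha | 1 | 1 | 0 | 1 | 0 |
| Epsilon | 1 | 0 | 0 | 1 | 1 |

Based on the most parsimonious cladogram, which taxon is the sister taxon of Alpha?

Zeta

Character polarity is set by the outgroup: the derived state is whichever differs from the outgroup's state, so for nictitating membrane, spiracle pair III lost, stem photosynthetic the derived state is '0', and for the remaining characters it is '1'.
lateral line: derived state '1' in Alpha, Epsilon, and Zeta only — synapomorphy for {Alpha, Epsilon, Zeta}.
nictitating membrane (derived state '0') is unique to Epsilon (autapomorphy; uninformative for grouping).
spiracle pair III lost (derived state '0') is shared by all ingroup taxa — unites the whole ingroup.
fused pelvic girdle: derived state '1' in Alpha, Delta, Epsilon, and Zeta only — synapomorphy for {Alpha, Delta, Epsilon, Zeta}.
stem photosynthetic (derived state '0') is shared by Alpha and Zeta — a synapomorphy uniting that clade.
Most parsimonious ingroup topology: ((((Zeta,Alpha),Epsilon),Delta),Eta).
Alpha and Zeta form a cherry on this tree, so they are sister taxa.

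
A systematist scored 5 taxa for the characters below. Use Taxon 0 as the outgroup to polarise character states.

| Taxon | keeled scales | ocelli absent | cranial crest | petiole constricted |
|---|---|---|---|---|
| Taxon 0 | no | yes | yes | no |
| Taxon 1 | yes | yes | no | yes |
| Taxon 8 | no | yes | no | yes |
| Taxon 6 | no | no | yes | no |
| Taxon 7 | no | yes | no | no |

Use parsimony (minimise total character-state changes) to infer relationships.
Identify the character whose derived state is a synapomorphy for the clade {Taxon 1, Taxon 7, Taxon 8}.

Character polarity is set by the outgroup: the derived state is whichever differs from the outgroup's state, so for ocelli absent, cranial crest the derived state is 'no', and for the remaining characters it is 'yes'.
keeled scales (derived state 'yes') is unique to Taxon 1 (autapomorphy; uninformative for grouping).
ocelli absent (derived state 'no') is unique to Taxon 6 (autapomorphy; uninformative for grouping).
cranial crest (derived state 'no') is shared by Taxon 1, Taxon 7, and Taxon 8 — a synapomorphy uniting that clade.
Only Taxon 1 and Taxon 8 show the derived state 'yes' for petiole constricted, supporting them as a clade.
Most parsimonious ingroup topology: (((Taxon 1,Taxon 8),Taxon 7),Taxon 6).
The clade {Taxon 1, Taxon 7, Taxon 8} is supported by cranial crest: its derived state 'no' occurs in exactly those taxa and in no other taxon (including the outgroup).

cranial crest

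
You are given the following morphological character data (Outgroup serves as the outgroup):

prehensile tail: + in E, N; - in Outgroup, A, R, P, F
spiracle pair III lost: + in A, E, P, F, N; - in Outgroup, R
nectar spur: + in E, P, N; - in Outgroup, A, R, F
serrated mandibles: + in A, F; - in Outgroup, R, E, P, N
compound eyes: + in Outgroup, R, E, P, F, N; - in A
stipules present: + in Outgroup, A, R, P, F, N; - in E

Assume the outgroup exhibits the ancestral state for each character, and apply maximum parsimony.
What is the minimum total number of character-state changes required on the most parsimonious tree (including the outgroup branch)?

6

Character polarity is set by the outgroup: the derived state is whichever differs from the outgroup's state, so for compound eyes, stipules present the derived state is '-', and for the remaining characters it is '+'.
prehensile tail (derived state '+') is shared by E and N — a synapomorphy uniting that clade.
Only A, E, F, N, and P show the derived state '+' for spiracle pair III lost, supporting them as a clade.
nectar spur (derived state '+') is shared by E, N, and P — a synapomorphy uniting that clade.
Only A and F show the derived state '+' for serrated mandibles, supporting them as a clade.
compound eyes (derived state '-') is unique to A (autapomorphy; uninformative for grouping).
stipules present: derived state '-' in E only — an autapomorphy, so it tells us nothing about relationships among taxa.
Most parsimonious ingroup topology: (((A,F),((E,N),P)),R).
Changes per character on this tree: prehensile tail: 1; spiracle pair III lost: 1; nectar spur: 1; serrated mandibles: 1; compound eyes: 1; stipules present: 1.
Total = 6.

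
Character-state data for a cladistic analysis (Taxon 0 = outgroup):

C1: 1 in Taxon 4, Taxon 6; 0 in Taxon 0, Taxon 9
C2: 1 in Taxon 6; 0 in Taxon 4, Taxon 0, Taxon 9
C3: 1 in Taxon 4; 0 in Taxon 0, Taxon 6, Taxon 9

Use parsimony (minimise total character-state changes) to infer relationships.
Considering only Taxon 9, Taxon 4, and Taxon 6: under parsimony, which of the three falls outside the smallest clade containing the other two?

The outgroup has state '0' for every character, so '1' is the derived state throughout.
Only Taxon 4 and Taxon 6 show the derived state '1' for C1, supporting them as a clade.
C2 (derived state '1') is unique to Taxon 6 (autapomorphy; uninformative for grouping).
C3 (derived state '1') is unique to Taxon 4 (autapomorphy; uninformative for grouping).
Most parsimonious ingroup topology: ((Taxon 4,Taxon 6),Taxon 9).
Taxon 4 and Taxon 6 share a more recent common ancestor with each other than either does with Taxon 9, so Taxon 9 is the least closely related of the three.

Taxon 9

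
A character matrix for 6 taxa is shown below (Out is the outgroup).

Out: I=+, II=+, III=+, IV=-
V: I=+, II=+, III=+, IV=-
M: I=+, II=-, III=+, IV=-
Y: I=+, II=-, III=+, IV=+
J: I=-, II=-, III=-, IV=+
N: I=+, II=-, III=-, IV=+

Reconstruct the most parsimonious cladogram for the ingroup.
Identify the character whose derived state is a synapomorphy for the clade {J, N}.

III

Character polarity is set by the outgroup: the derived state is whichever differs from the outgroup's state, so for I, II, III the derived state is '-', and for the remaining characters it is '+'.
I (derived state '-') is unique to J (autapomorphy; uninformative for grouping).
Only J, M, N, and Y show the derived state '-' for II, supporting them as a clade.
Only J and N show the derived state '-' for III, supporting them as a clade.
IV (derived state '+') is shared by J, N, and Y — a synapomorphy uniting that clade.
Most parsimonious ingroup topology: (V,(M,(Y,(J,N)))).
The clade {J, N} is supported by III: its derived state '-' occurs in exactly those taxa and in no other taxon (including the outgroup).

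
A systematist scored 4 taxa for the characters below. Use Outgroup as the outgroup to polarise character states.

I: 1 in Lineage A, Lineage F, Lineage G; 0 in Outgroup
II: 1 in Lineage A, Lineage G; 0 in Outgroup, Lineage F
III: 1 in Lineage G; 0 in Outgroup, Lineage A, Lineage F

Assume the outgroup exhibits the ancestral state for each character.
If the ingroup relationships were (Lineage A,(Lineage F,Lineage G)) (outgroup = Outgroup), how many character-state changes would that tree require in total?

4

Map each character onto (Lineage A,(Lineage F,Lineage G)) (rooted by Outgroup) and count the minimum state changes it requires (Fitch parsimony):
I: 1; II: 2; III: 1.
Total tree length = 4.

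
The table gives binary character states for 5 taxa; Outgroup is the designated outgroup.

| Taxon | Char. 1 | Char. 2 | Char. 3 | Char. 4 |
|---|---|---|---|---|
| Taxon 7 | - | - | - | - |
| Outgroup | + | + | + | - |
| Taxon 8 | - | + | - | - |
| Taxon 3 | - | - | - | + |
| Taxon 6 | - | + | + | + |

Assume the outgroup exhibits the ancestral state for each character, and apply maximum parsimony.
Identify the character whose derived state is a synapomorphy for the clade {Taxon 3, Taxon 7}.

Character polarity is set by the outgroup: the derived state is whichever differs from the outgroup's state, so for Char. 1, Char. 2, Char. 3 the derived state is '-', and for the remaining characters it is '+'.
Char. 1 (derived state '-') is shared by all ingroup taxa — unites the whole ingroup.
Char. 2 (derived state '-') is shared by Taxon 3 and Taxon 7 — a synapomorphy uniting that clade.
Char. 3: derived state '-' in Taxon 3, Taxon 7, and Taxon 8 only — synapomorphy for {Taxon 3, Taxon 7, Taxon 8}.
Char. 4 groups Taxon 3 and Taxon 6, which is incompatible with the clades supported by the remaining characters; treating it as convergent (homoplasy) costs fewer steps than any alternative tree.
Most parsimonious ingroup topology: (((Taxon 3,Taxon 7),Taxon 8),Taxon 6).
The clade {Taxon 3, Taxon 7} is supported by Char. 2: its derived state '-' occurs in exactly those taxa and in no other taxon (including the outgroup).

Char. 2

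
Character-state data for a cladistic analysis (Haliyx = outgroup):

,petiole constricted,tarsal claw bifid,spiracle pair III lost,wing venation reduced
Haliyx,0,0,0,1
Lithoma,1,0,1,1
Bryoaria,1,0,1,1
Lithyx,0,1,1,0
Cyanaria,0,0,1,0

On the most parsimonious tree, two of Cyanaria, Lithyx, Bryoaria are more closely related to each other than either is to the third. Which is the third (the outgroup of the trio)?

Character polarity is set by the outgroup: the derived state is whichever differs from the outgroup's state, so for wing venation reduced the derived state is '0', and for the remaining characters it is '1'.
petiole constricted (derived state '1') is shared by Bryoaria and Lithoma — a synapomorphy uniting that clade.
tarsal claw bifid: derived state '1' in Lithyx only — an autapomorphy, so it tells us nothing about relationships among taxa.
spiracle pair III lost (derived state '1') is shared by all ingroup taxa — unites the whole ingroup.
wing venation reduced: derived state '0' in Cyanaria and Lithyx only — synapomorphy for {Cyanaria, Lithyx}.
Most parsimonious ingroup topology: ((Lithoma,Bryoaria),(Lithyx,Cyanaria)).
Lithyx and Cyanaria share a more recent common ancestor with each other than either does with Bryoaria, so Bryoaria is the least closely related of the three.

Bryoaria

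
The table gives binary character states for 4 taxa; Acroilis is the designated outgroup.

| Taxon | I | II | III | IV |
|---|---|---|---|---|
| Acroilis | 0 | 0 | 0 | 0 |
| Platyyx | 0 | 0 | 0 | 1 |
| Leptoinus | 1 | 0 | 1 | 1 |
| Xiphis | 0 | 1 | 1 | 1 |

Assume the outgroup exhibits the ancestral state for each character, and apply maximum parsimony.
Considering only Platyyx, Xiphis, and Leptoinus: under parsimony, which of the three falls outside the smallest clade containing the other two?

Platyyx

The outgroup has state '0' for every character, so '1' is the derived state throughout.
I (derived state '1') is unique to Leptoinus (autapomorphy; uninformative for grouping).
II (derived state '1') is unique to Xiphis (autapomorphy; uninformative for grouping).
III (derived state '1') is shared by Leptoinus and Xiphis — a synapomorphy uniting that clade.
IV (derived state '1') is shared by all ingroup taxa — unites the whole ingroup.
Most parsimonious ingroup topology: ((Leptoinus,Xiphis),Platyyx).
Leptoinus and Xiphis share a more recent common ancestor with each other than either does with Platyyx, so Platyyx is the least closely related of the three.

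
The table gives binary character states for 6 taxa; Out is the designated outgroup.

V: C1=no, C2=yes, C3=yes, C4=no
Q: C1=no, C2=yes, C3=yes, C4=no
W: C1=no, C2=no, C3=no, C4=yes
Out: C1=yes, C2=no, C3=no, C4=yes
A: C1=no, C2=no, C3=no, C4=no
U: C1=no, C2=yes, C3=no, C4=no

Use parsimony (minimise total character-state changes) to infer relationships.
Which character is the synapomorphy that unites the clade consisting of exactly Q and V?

C3

Character polarity is set by the outgroup: the derived state is whichever differs from the outgroup's state, so for C1, C4 the derived state is 'no', and for the remaining characters it is 'yes'.
C1 (derived state 'no') is shared by all ingroup taxa — unites the whole ingroup.
C2: derived state 'yes' in Q, U, and V only — synapomorphy for {Q, U, V}.
C3 (derived state 'yes') is shared by Q and V — a synapomorphy uniting that clade.
C4 (derived state 'no') is shared by A, Q, U, and V — a synapomorphy uniting that clade.
Most parsimonious ingroup topology: (W,((U,(V,Q)),A)).
The clade {Q, V} is supported by C3: its derived state 'yes' occurs in exactly those taxa and in no other taxon (including the outgroup).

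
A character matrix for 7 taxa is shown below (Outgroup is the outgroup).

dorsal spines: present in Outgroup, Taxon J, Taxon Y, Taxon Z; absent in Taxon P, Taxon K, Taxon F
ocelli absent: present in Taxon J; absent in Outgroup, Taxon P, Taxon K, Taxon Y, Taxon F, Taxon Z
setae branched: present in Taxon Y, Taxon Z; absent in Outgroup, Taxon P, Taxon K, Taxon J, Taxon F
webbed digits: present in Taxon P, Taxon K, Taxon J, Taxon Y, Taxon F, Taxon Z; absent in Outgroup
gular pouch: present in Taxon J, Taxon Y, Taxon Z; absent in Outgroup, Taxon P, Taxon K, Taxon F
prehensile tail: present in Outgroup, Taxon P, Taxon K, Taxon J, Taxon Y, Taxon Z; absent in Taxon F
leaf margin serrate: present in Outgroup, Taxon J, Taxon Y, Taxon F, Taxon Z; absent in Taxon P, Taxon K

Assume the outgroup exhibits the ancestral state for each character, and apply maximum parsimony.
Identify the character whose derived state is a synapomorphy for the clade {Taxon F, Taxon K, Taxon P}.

dorsal spines

Character polarity is set by the outgroup: the derived state is whichever differs from the outgroup's state, so for dorsal spines, prehensile tail, leaf margin serrate the derived state is 'absent', and for the remaining characters it is 'present'.
Only Taxon F, Taxon K, and Taxon P show the derived state 'absent' for dorsal spines, supporting them as a clade.
ocelli absent (derived state 'present') is unique to Taxon J (autapomorphy; uninformative for grouping).
setae branched: derived state 'present' in Taxon Y and Taxon Z only — synapomorphy for {Taxon Y, Taxon Z}.
webbed digits (derived state 'present') is shared by all ingroup taxa — unites the whole ingroup.
gular pouch: derived state 'present' in Taxon J, Taxon Y, and Taxon Z only — synapomorphy for {Taxon J, Taxon Y, Taxon Z}.
prehensile tail: derived state 'absent' in Taxon F only — an autapomorphy, so it tells us nothing about relationships among taxa.
Only Taxon K and Taxon P show the derived state 'absent' for leaf margin serrate, supporting them as a clade.
Most parsimonious ingroup topology: (((Taxon P,Taxon K),Taxon F),(Taxon J,(Taxon Y,Taxon Z))).
The clade {Taxon F, Taxon K, Taxon P} is supported by dorsal spines: its derived state 'absent' occurs in exactly those taxa and in no other taxon (including the outgroup).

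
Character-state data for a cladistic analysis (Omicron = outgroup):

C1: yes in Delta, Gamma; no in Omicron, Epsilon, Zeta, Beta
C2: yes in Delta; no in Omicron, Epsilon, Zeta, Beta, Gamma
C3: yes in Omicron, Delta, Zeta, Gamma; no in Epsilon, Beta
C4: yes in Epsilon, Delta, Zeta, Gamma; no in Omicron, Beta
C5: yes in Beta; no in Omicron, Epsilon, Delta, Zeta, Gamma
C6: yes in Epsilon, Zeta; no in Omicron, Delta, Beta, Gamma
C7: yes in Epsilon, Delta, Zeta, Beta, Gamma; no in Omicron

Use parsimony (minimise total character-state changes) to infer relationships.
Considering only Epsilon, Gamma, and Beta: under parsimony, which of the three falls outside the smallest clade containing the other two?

Beta

Character polarity is set by the outgroup: the derived state is whichever differs from the outgroup's state, so for C3 the derived state is 'no', and for the remaining characters it is 'yes'.
C1: derived state 'yes' in Delta and Gamma only — synapomorphy for {Delta, Gamma}.
C2: derived state 'yes' in Delta only — an autapomorphy, so it tells us nothing about relationships among taxa.
C3 groups Beta and Epsilon, which is incompatible with the clades supported by the remaining characters; treating it as convergent (homoplasy) costs fewer steps than any alternative tree.
C4: derived state 'yes' in Delta, Epsilon, Gamma, and Zeta only — synapomorphy for {Delta, Epsilon, Gamma, Zeta}.
C5 (derived state 'yes') is unique to Beta (autapomorphy; uninformative for grouping).
C6 (derived state 'yes') is shared by Epsilon and Zeta — a synapomorphy uniting that clade.
All ingroup taxa share the derived state 'yes' for C7; it defines the ingroup but does not resolve relationships within it.
Most parsimonious ingroup topology: (((Epsilon,Zeta),(Delta,Gamma)),Beta).
Gamma and Epsilon share a more recent common ancestor with each other than either does with Beta, so Beta is the least closely related of the three.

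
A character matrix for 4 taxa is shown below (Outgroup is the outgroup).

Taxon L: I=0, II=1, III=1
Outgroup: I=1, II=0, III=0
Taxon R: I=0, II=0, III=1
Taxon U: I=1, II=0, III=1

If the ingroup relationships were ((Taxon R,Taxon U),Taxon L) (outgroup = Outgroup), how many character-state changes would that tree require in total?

Map each character onto ((Taxon R,Taxon U),Taxon L) (rooted by Outgroup) and count the minimum state changes it requires (Fitch parsimony):
I: 2; II: 1; III: 1.
Total tree length = 4.

4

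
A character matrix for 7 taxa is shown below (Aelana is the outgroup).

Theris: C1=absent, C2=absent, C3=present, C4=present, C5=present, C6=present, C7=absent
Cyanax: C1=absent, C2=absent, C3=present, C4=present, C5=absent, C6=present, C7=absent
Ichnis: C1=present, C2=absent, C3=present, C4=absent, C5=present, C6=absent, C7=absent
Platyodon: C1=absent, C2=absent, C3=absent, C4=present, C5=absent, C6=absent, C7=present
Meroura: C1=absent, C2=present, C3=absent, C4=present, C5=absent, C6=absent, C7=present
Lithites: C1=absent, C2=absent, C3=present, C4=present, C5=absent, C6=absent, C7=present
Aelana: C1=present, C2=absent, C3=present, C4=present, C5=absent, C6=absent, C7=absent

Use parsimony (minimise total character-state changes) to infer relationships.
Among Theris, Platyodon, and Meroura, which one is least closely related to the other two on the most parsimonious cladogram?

Character polarity is set by the outgroup: the derived state is whichever differs from the outgroup's state, so for C1, C3, C4 the derived state is 'absent', and for the remaining characters it is 'present'.
C1 (derived state 'absent') is shared by Cyanax, Lithites, Meroura, Platyodon, and Theris — a synapomorphy uniting that clade.
C2 (derived state 'present') is unique to Meroura (autapomorphy; uninformative for grouping).
C3 (derived state 'absent') is shared by Meroura and Platyodon — a synapomorphy uniting that clade.
C4 (derived state 'absent') is unique to Ichnis (autapomorphy; uninformative for grouping).
C5 (state 'present') occurs in Ichnis and Theris but conflicts with the nesting implied by the other characters — most parsimoniously interpreted as homoplasy.
C6 (derived state 'present') is shared by Cyanax and Theris — a synapomorphy uniting that clade.
C7 (derived state 'present') is shared by Lithites, Meroura, and Platyodon — a synapomorphy uniting that clade.
Most parsimonious ingroup topology: ((((Meroura,Platyodon),Lithites),(Cyanax,Theris)),Ichnis).
Meroura and Platyodon share a more recent common ancestor with each other than either does with Theris, so Theris is the least closely related of the three.

Theris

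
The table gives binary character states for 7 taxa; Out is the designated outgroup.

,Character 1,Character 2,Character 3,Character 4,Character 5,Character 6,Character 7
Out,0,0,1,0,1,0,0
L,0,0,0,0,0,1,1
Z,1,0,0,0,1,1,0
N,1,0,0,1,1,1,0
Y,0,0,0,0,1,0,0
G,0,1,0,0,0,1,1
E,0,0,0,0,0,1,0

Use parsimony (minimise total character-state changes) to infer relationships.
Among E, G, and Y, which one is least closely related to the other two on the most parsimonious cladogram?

Y

Character polarity is set by the outgroup: the derived state is whichever differs from the outgroup's state, so for Character 3, Character 5 the derived state is '0', and for the remaining characters it is '1'.
Character 1 (derived state '1') is shared by N and Z — a synapomorphy uniting that clade.
Character 2: derived state '1' in G only — an autapomorphy, so it tells us nothing about relationships among taxa.
Character 3 (derived state '0') is shared by all ingroup taxa — unites the whole ingroup.
Character 4 (derived state '1') is unique to N (autapomorphy; uninformative for grouping).
Character 5 (derived state '0') is shared by E, G, and L — a synapomorphy uniting that clade.
Only E, G, L, N, and Z show the derived state '1' for Character 6, supporting them as a clade.
Only G and L show the derived state '1' for Character 7, supporting them as a clade.
Most parsimonious ingroup topology: ((((L,G),E),(Z,N)),Y).
E and G share a more recent common ancestor with each other than either does with Y, so Y is the least closely related of the three.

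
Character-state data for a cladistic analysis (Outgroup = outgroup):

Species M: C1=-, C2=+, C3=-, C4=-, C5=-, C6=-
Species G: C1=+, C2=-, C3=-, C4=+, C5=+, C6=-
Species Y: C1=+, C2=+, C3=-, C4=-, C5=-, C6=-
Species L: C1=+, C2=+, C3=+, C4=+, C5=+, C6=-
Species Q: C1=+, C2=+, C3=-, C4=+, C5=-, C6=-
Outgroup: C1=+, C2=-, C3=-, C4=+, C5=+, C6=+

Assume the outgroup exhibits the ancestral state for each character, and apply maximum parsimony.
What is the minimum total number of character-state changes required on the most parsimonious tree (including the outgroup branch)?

6

Character polarity is set by the outgroup: the derived state is whichever differs from the outgroup's state, so for C1, C4, C5, C6 the derived state is '-', and for the remaining characters it is '+'.
C1 (derived state '-') is unique to Species M (autapomorphy; uninformative for grouping).
Only Species L, Species M, Species Q, and Species Y show the derived state '+' for C2, supporting them as a clade.
C3 (derived state '+') is unique to Species L (autapomorphy; uninformative for grouping).
Only Species M and Species Y show the derived state '-' for C4, supporting them as a clade.
Only Species M, Species Q, and Species Y show the derived state '-' for C5, supporting them as a clade.
C6 (derived state '-') is shared by all ingroup taxa — unites the whole ingroup.
Most parsimonious ingroup topology: ((((Species M,Species Y),Species Q),Species L),Species G).
Changes per character on this tree: C1: 1; C2: 1; C3: 1; C4: 1; C5: 1; C6: 1.
Total = 6.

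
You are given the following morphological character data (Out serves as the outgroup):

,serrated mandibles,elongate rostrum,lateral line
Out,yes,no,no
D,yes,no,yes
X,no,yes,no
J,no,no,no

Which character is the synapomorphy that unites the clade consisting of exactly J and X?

serrated mandibles

Character polarity is set by the outgroup: the derived state is whichever differs from the outgroup's state, so for serrated mandibles the derived state is 'no', and for the remaining characters it is 'yes'.
serrated mandibles (derived state 'no') is shared by J and X — a synapomorphy uniting that clade.
elongate rostrum (derived state 'yes') is unique to X (autapomorphy; uninformative for grouping).
lateral line (derived state 'yes') is unique to D (autapomorphy; uninformative for grouping).
Most parsimonious ingroup topology: (D,(X,J)).
The clade {J, X} is supported by serrated mandibles: its derived state 'no' occurs in exactly those taxa and in no other taxon (including the outgroup).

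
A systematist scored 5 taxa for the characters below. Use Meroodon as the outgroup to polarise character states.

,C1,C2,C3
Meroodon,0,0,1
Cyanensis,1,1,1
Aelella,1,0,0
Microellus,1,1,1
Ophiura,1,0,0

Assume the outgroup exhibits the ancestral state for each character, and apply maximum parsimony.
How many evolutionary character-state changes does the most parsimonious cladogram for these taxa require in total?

3

Character polarity is set by the outgroup: the derived state is whichever differs from the outgroup's state, so for C3 the derived state is '0', and for the remaining characters it is '1'.
All ingroup taxa share the derived state '1' for C1; it defines the ingroup but does not resolve relationships within it.
C2: derived state '1' in Cyanensis and Microellus only — synapomorphy for {Cyanensis, Microellus}.
Only Aelella and Ophiura show the derived state '0' for C3, supporting them as a clade.
Most parsimonious ingroup topology: ((Cyanensis,Microellus),(Aelella,Ophiura)).
Changes per character on this tree: C1: 1; C2: 1; C3: 1.
Total = 3.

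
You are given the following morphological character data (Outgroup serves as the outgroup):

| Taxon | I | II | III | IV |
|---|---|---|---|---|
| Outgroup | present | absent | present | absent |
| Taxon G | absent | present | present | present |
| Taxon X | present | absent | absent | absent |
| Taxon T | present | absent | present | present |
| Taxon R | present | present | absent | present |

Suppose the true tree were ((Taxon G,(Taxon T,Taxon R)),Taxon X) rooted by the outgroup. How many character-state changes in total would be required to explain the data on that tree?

6

Map each character onto ((Taxon G,(Taxon T,Taxon R)),Taxon X) (rooted by Outgroup) and count the minimum state changes it requires (Fitch parsimony):
I: 1; II: 2; III: 2; IV: 1.
Total tree length = 6.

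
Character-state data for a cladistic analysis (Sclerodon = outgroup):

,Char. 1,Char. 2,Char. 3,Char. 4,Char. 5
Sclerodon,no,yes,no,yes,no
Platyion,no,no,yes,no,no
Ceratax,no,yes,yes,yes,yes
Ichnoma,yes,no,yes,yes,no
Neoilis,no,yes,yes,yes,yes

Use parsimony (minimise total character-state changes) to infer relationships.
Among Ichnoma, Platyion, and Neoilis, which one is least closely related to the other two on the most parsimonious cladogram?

Character polarity is set by the outgroup: the derived state is whichever differs from the outgroup's state, so for Char. 2, Char. 4 the derived state is 'no', and for the remaining characters it is 'yes'.
Char. 1: derived state 'yes' in Ichnoma only — an autapomorphy, so it tells us nothing about relationships among taxa.
Char. 2: derived state 'no' in Ichnoma and Platyion only — synapomorphy for {Ichnoma, Platyion}.
Char. 3 (derived state 'yes') is shared by all ingroup taxa — unites the whole ingroup.
Char. 4 (derived state 'no') is unique to Platyion (autapomorphy; uninformative for grouping).
Char. 5 (derived state 'yes') is shared by Ceratax and Neoilis — a synapomorphy uniting that clade.
Most parsimonious ingroup topology: ((Platyion,Ichnoma),(Ceratax,Neoilis)).
Platyion and Ichnoma share a more recent common ancestor with each other than either does with Neoilis, so Neoilis is the least closely related of the three.

Neoilis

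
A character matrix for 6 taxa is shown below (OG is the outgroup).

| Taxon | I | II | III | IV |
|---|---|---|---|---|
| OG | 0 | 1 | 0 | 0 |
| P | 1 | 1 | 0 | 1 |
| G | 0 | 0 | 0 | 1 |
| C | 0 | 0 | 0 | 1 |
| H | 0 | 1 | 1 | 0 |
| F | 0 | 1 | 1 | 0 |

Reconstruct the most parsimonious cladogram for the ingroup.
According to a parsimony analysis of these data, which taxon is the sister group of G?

C

Character polarity is set by the outgroup: the derived state is whichever differs from the outgroup's state, so for II the derived state is '0', and for the remaining characters it is '1'.
I (derived state '1') is unique to P (autapomorphy; uninformative for grouping).
II (derived state '0') is shared by C and G — a synapomorphy uniting that clade.
III: derived state '1' in F and H only — synapomorphy for {F, H}.
IV: derived state '1' in C, G, and P only — synapomorphy for {C, G, P}.
Most parsimonious ingroup topology: ((P,(G,C)),(H,F)).
G and C form a cherry on this tree, so they are sister taxa.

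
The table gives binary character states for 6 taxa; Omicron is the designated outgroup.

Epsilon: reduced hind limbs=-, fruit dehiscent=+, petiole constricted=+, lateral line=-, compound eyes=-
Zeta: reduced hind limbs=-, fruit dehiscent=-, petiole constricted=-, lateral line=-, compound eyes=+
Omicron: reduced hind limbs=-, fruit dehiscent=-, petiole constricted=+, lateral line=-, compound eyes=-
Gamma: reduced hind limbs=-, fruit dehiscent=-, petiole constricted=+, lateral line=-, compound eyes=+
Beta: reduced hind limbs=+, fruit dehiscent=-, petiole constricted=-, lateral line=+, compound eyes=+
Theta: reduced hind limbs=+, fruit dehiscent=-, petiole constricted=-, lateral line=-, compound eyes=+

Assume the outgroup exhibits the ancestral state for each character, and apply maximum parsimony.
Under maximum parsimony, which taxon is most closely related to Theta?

Character polarity is set by the outgroup: the derived state is whichever differs from the outgroup's state, so for petiole constricted the derived state is '-', and for the remaining characters it is '+'.
Only Beta and Theta show the derived state '+' for reduced hind limbs, supporting them as a clade.
fruit dehiscent (derived state '+') is unique to Epsilon (autapomorphy; uninformative for grouping).
petiole constricted (derived state '-') is shared by Beta, Theta, and Zeta — a synapomorphy uniting that clade.
lateral line: derived state '+' in Beta only — an autapomorphy, so it tells us nothing about relationships among taxa.
compound eyes: derived state '+' in Beta, Gamma, Theta, and Zeta only — synapomorphy for {Beta, Gamma, Theta, Zeta}.
Most parsimonious ingroup topology: ((((Theta,Beta),Zeta),Gamma),Epsilon).
Theta and Beta form a cherry on this tree, so they are sister taxa.

Beta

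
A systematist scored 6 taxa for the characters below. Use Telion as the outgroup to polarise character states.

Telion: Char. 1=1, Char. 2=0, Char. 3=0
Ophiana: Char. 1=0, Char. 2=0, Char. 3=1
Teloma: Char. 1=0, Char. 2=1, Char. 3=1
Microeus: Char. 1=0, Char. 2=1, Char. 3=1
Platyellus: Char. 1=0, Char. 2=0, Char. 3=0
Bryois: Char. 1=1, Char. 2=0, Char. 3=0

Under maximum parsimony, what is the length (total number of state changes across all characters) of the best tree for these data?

3

Character polarity is set by the outgroup: the derived state is whichever differs from the outgroup's state, so for Char. 1 the derived state is '0', and for the remaining characters it is '1'.
Char. 1 (derived state '0') is shared by Microeus, Ophiana, Platyellus, and Teloma — a synapomorphy uniting that clade.
Only Microeus and Teloma show the derived state '1' for Char. 2, supporting them as a clade.
Only Microeus, Ophiana, and Teloma show the derived state '1' for Char. 3, supporting them as a clade.
Most parsimonious ingroup topology: (((Ophiana,(Teloma,Microeus)),Platyellus),Bryois).
Changes per character on this tree: Char. 1: 1; Char. 2: 1; Char. 3: 1.
Total = 3.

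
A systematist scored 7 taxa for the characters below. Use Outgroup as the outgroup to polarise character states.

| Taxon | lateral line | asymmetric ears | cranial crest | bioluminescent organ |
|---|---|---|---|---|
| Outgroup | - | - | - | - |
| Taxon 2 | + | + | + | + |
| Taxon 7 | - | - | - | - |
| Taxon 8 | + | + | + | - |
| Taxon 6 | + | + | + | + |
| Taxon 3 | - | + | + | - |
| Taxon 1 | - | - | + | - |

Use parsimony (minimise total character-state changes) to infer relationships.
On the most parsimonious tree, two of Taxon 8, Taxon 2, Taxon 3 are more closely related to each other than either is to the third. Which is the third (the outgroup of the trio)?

The outgroup has state '-' for every character, so '+' is the derived state throughout.
lateral line: derived state '+' in Taxon 2, Taxon 6, and Taxon 8 only — synapomorphy for {Taxon 2, Taxon 6, Taxon 8}.
asymmetric ears (derived state '+') is shared by Taxon 2, Taxon 3, Taxon 6, and Taxon 8 — a synapomorphy uniting that clade.
cranial crest (derived state '+') is shared by Taxon 1, Taxon 2, Taxon 3, Taxon 6, and Taxon 8 — a synapomorphy uniting that clade.
bioluminescent organ (derived state '+') is shared by Taxon 2 and Taxon 6 — a synapomorphy uniting that clade.
Most parsimonious ingroup topology: (((((Taxon 2,Taxon 6),Taxon 8),Taxon 3),Taxon 1),Taxon 7).
Taxon 2 and Taxon 8 share a more recent common ancestor with each other than either does with Taxon 3, so Taxon 3 is the least closely related of the three.

Taxon 3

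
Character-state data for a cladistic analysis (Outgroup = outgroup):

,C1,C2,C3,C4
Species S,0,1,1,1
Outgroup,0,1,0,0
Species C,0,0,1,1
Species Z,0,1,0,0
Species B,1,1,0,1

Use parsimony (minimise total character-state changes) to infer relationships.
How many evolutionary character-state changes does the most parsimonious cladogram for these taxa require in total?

4

Character polarity is set by the outgroup: the derived state is whichever differs from the outgroup's state, so for C2 the derived state is '0', and for the remaining characters it is '1'.
C1: derived state '1' in Species B only — an autapomorphy, so it tells us nothing about relationships among taxa.
C2 (derived state '0') is unique to Species C (autapomorphy; uninformative for grouping).
Only Species C and Species S show the derived state '1' for C3, supporting them as a clade.
Only Species B, Species C, and Species S show the derived state '1' for C4, supporting them as a clade.
Most parsimonious ingroup topology: (((Species C,Species S),Species B),Species Z).
Changes per character on this tree: C1: 1; C2: 1; C3: 1; C4: 1.
Total = 4.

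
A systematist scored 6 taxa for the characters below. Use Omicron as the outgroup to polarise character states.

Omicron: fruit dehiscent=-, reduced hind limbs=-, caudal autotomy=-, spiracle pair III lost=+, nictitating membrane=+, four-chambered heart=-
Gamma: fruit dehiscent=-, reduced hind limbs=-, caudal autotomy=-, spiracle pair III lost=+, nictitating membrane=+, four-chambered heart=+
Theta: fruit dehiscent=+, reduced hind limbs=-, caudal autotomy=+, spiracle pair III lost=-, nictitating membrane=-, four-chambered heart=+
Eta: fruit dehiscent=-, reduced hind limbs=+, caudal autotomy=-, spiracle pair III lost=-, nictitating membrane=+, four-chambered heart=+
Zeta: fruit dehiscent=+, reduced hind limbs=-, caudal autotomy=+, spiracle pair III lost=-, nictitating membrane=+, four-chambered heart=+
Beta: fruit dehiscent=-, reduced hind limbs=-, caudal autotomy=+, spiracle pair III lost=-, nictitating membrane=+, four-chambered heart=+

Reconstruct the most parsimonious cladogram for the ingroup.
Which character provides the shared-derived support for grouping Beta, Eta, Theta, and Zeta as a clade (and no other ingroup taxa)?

spiracle pair III lost

Character polarity is set by the outgroup: the derived state is whichever differs from the outgroup's state, so for spiracle pair III lost, nictitating membrane the derived state is '-', and for the remaining characters it is '+'.
Only Theta and Zeta show the derived state '+' for fruit dehiscent, supporting them as a clade.
reduced hind limbs (derived state '+') is unique to Eta (autapomorphy; uninformative for grouping).
Only Beta, Theta, and Zeta show the derived state '+' for caudal autotomy, supporting them as a clade.
Only Beta, Eta, Theta, and Zeta show the derived state '-' for spiracle pair III lost, supporting them as a clade.
nictitating membrane (derived state '-') is unique to Theta (autapomorphy; uninformative for grouping).
four-chambered heart (derived state '+') is shared by all ingroup taxa — unites the whole ingroup.
Most parsimonious ingroup topology: (Gamma,(((Theta,Zeta),Beta),Eta)).
The clade {Beta, Eta, Theta, Zeta} is supported by spiracle pair III lost: its derived state '-' occurs in exactly those taxa and in no other taxon (including the outgroup).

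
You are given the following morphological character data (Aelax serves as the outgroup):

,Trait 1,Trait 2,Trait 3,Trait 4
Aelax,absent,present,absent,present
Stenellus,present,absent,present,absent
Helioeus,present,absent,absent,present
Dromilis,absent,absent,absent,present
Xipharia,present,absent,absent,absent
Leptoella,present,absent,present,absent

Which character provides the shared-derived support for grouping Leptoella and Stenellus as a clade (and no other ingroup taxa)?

Character polarity is set by the outgroup: the derived state is whichever differs from the outgroup's state, so for Trait 2, Trait 4 the derived state is 'absent', and for the remaining characters it is 'present'.
Trait 1: derived state 'present' in Helioeus, Leptoella, Stenellus, and Xipharia only — synapomorphy for {Helioeus, Leptoella, Stenellus, Xipharia}.
Trait 2 (derived state 'absent') is shared by all ingroup taxa — unites the whole ingroup.
Trait 3 (derived state 'present') is shared by Leptoella and Stenellus — a synapomorphy uniting that clade.
Trait 4 (derived state 'absent') is shared by Leptoella, Stenellus, and Xipharia — a synapomorphy uniting that clade.
Most parsimonious ingroup topology: ((((Stenellus,Leptoella),Xipharia),Helioeus),Dromilis).
The clade {Leptoella, Stenellus} is supported by Trait 3: its derived state 'present' occurs in exactly those taxa and in no other taxon (including the outgroup).

Trait 3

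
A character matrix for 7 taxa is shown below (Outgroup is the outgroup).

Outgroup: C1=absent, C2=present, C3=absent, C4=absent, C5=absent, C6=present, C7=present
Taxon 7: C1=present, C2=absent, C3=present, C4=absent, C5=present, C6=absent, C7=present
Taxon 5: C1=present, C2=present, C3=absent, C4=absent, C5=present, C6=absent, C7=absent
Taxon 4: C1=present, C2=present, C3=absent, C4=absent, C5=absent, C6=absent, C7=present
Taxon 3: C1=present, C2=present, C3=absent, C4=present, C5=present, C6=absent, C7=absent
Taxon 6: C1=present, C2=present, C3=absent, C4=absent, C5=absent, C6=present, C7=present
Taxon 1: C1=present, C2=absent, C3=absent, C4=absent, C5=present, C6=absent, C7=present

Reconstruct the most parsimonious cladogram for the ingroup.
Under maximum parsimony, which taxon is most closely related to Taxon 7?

Taxon 1

Character polarity is set by the outgroup: the derived state is whichever differs from the outgroup's state, so for C2, C6, C7 the derived state is 'absent', and for the remaining characters it is 'present'.
C1 (derived state 'present') is shared by all ingroup taxa — unites the whole ingroup.
C2 (derived state 'absent') is shared by Taxon 1 and Taxon 7 — a synapomorphy uniting that clade.
C3: derived state 'present' in Taxon 7 only — an autapomorphy, so it tells us nothing about relationships among taxa.
C4 (derived state 'present') is unique to Taxon 3 (autapomorphy; uninformative for grouping).
C5: derived state 'present' in Taxon 1, Taxon 3, Taxon 5, and Taxon 7 only — synapomorphy for {Taxon 1, Taxon 3, Taxon 5, Taxon 7}.
C6: derived state 'absent' in Taxon 1, Taxon 3, Taxon 4, Taxon 5, and Taxon 7 only — synapomorphy for {Taxon 1, Taxon 3, Taxon 4, Taxon 5, Taxon 7}.
Only Taxon 3 and Taxon 5 show the derived state 'absent' for C7, supporting them as a clade.
Most parsimonious ingroup topology: ((((Taxon 7,Taxon 1),(Taxon 5,Taxon 3)),Taxon 4),Taxon 6).
Taxon 7 and Taxon 1 form a cherry on this tree, so they are sister taxa.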